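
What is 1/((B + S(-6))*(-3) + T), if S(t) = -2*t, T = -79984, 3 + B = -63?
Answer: -1/79822 ≈ -1.2528e-5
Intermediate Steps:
B = -66 (B = -3 - 63 = -66)
1/((B + S(-6))*(-3) + T) = 1/((-66 - 2*(-6))*(-3) - 79984) = 1/((-66 + 12)*(-3) - 79984) = 1/(-54*(-3) - 79984) = 1/(162 - 79984) = 1/(-79822) = -1/79822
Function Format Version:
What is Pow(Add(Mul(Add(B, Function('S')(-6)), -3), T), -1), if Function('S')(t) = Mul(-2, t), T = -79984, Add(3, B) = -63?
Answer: Rational(-1, 79822) ≈ -1.2528e-5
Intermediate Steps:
B = -66 (B = Add(-3, -63) = -66)
Pow(Add(Mul(Add(B, Function('S')(-6)), -3), T), -1) = Pow(Add(Mul(Add(-66, Mul(-2, -6)), -3), -79984), -1) = Pow(Add(Mul(Add(-66, 12), -3), -79984), -1) = Pow(Add(Mul(-54, -3), -79984), -1) = Pow(Add(162, -79984), -1) = Pow(-79822, -1) = Rational(-1, 79822)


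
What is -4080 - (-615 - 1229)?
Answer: -2236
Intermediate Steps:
-4080 - (-615 - 1229) = -4080 - 1*(-1844) = -4080 + 1844 = -2236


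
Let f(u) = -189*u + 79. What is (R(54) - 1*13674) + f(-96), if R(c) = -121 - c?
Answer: 4374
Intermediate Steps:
f(u) = 79 - 189*u
(R(54) - 1*13674) + f(-96) = ((-121 - 1*54) - 1*13674) + (79 - 189*(-96)) = ((-121 - 54) - 13674) + (79 + 18144) = (-175 - 13674) + 18223 = -13849 + 18223 = 4374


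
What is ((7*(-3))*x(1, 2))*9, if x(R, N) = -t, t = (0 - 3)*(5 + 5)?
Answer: -5670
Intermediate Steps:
t = -30 (t = -3*10 = -30)
x(R, N) = 30 (x(R, N) = -1*(-30) = 30)
((7*(-3))*x(1, 2))*9 = ((7*(-3))*30)*9 = -21*30*9 = -630*9 = -5670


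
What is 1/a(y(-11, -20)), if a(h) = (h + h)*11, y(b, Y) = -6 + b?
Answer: -1/374 ≈ -0.0026738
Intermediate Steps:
a(h) = 22*h (a(h) = (2*h)*11 = 22*h)
1/a(y(-11, -20)) = 1/(22*(-6 - 11)) = 1/(22*(-17)) = 1/(-374) = -1/374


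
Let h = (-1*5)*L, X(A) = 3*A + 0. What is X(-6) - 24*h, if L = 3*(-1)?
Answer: -378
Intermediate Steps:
L = -3
X(A) = 3*A
h = 15 (h = -1*5*(-3) = -5*(-3) = 15)
X(-6) - 24*h = 3*(-6) - 24*15 = -18 - 360 = -378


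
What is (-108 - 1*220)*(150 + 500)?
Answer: -213200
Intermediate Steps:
(-108 - 1*220)*(150 + 500) = (-108 - 220)*650 = -328*650 = -213200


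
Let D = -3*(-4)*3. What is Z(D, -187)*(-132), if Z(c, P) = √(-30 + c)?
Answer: -132*√6 ≈ -323.33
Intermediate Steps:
D = 36 (D = 12*3 = 36)
Z(D, -187)*(-132) = √(-30 + 36)*(-132) = √6*(-132) = -132*√6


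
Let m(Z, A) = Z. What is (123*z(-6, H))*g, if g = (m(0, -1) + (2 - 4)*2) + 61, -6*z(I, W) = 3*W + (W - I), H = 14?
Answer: -72447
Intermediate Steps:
z(I, W) = -2*W/3 + I/6 (z(I, W) = -(3*W + (W - I))/6 = -(-I + 4*W)/6 = -2*W/3 + I/6)
g = 57 (g = (0 + (2 - 4)*2) + 61 = (0 - 2*2) + 61 = (0 - 4) + 61 = -4 + 61 = 57)
(123*z(-6, H))*g = (123*(-⅔*14 + (⅙)*(-6)))*57 = (123*(-28/3 - 1))*57 = (123*(-31/3))*57 = -1271*57 = -72447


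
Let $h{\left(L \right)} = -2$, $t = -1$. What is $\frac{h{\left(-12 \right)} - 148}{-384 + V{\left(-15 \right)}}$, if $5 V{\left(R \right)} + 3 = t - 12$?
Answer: $\frac{375}{968} \approx 0.3874$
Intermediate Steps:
$V{\left(R \right)} = - \frac{16}{5}$ ($V{\left(R \right)} = - \frac{3}{5} + \frac{-1 - 12}{5} = - \frac{3}{5} + \frac{1}{5} \left(-13\right) = - \frac{3}{5} - \frac{13}{5} = - \frac{16}{5}$)
$\frac{h{\left(-12 \right)} - 148}{-384 + V{\left(-15 \right)}} = \frac{-2 - 148}{-384 - \frac{16}{5}} = \frac{-2 - 148}{- \frac{1936}{5}} = \left(-150\right) \left(- \frac{5}{1936}\right) = \frac{375}{968}$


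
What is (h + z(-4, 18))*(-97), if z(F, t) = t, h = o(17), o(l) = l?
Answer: -3395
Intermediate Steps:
h = 17
(h + z(-4, 18))*(-97) = (17 + 18)*(-97) = 35*(-97) = -3395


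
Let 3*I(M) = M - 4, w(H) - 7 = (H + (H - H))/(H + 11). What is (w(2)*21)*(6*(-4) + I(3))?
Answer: -47523/13 ≈ -3655.6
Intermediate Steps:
w(H) = 7 + H/(11 + H) (w(H) = 7 + (H + (H - H))/(H + 11) = 7 + (H + 0)/(11 + H) = 7 + H/(11 + H))
I(M) = -4/3 + M/3 (I(M) = (M - 4)/3 = (-4 + M)/3 = -4/3 + M/3)
(w(2)*21)*(6*(-4) + I(3)) = (((77 + 8*2)/(11 + 2))*21)*(6*(-4) + (-4/3 + (1/3)*3)) = (((77 + 16)/13)*21)*(-24 + (-4/3 + 1)) = (((1/13)*93)*21)*(-24 - 1/3) = ((93/13)*21)*(-73/3) = (1953/13)*(-73/3) = -47523/13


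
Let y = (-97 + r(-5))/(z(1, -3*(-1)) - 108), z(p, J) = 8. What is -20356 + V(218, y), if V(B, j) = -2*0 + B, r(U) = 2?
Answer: -20138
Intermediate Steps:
y = 19/20 (y = (-97 + 2)/(8 - 108) = -95/(-100) = -95*(-1/100) = 19/20 ≈ 0.95000)
V(B, j) = B (V(B, j) = 0 + B = B)
-20356 + V(218, y) = -20356 + 218 = -20138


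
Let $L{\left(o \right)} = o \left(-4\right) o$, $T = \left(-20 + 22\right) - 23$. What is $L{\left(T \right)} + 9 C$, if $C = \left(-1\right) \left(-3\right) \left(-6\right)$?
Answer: $-1926$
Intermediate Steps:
$T = -21$ ($T = 2 - 23 = -21$)
$C = -18$ ($C = 3 \left(-6\right) = -18$)
$L{\left(o \right)} = - 4 o^{2}$ ($L{\left(o \right)} = - 4 o o = - 4 o^{2}$)
$L{\left(T \right)} + 9 C = - 4 \left(-21\right)^{2} + 9 \left(-18\right) = \left(-4\right) 441 - 162 = -1764 - 162 = -1926$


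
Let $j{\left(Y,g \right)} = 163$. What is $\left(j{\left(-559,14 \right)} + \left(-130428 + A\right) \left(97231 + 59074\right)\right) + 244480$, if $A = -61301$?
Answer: $-29967956702$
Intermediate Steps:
$\left(j{\left(-559,14 \right)} + \left(-130428 + A\right) \left(97231 + 59074\right)\right) + 244480 = \left(163 + \left(-130428 - 61301\right) \left(97231 + 59074\right)\right) + 244480 = \left(163 - 29968201345\right) + 244480 = -29968201182 + 244480 = -29967956702$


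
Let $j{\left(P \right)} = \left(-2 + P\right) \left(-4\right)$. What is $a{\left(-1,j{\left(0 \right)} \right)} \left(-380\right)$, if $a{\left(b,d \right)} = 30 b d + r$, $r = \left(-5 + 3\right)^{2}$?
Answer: $89680$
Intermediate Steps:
$j{\left(P \right)} = 8 - 4 P$
$r = 4$ ($r = \left(-2\right)^{2} = 4$)
$a{\left(b,d \right)} = 4 + 30 b d$ ($a{\left(b,d \right)} = 30 b d + 4 = 4 + 30 b d$)
$a{\left(-1,j{\left(0 \right)} \right)} \left(-380\right) = \left(4 + 30 \left(-1\right) \left(8 - 0\right)\right) \left(-380\right) = \left(4 + 30 \left(-1\right) \left(8 + 0\right)\right) \left(-380\right) = \left(4 + 30 \left(-1\right) 8\right) \left(-380\right) = \left(4 - 240\right) \left(-380\right) = \left(-236\right) \left(-380\right) = 89680$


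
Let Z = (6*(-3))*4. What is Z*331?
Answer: -23832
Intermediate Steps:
Z = -72 (Z = -18*4 = -72)
Z*331 = -72*331 = -23832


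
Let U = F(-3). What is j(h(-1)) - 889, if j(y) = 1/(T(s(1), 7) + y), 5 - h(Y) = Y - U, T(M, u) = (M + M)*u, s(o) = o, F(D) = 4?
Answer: -21335/24 ≈ -888.96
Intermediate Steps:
T(M, u) = 2*M*u (T(M, u) = (2*M)*u = 2*M*u)
U = 4
h(Y) = 9 - Y (h(Y) = 5 - (Y - 1*4) = 5 - (Y - 4) = 5 - (-4 + Y) = 5 + (4 - Y) = 9 - Y)
j(y) = 1/(14 + y) (j(y) = 1/(2*1*7 + y) = 1/(14 + y))
j(h(-1)) - 889 = 1/(14 + (9 - 1*(-1))) - 889 = 1/(14 + (9 + 1)) - 889 = 1/(14 + 10) - 889 = 1/24 - 889 = -21335/24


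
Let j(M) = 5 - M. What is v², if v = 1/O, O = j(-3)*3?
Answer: 1/576 ≈ 0.0017361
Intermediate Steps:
O = 24 (O = (5 - 1*(-3))*3 = (5 + 3)*3 = 8*3 = 24)
v = 1/24 ≈ 0.041667
v² = (1/24)² = 1/576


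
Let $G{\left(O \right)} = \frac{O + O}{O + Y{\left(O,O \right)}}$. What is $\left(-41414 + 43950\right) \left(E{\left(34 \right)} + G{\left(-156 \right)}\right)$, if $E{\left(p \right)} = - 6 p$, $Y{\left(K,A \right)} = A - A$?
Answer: $-512272$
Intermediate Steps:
$Y{\left(K,A \right)} = 0$
$G{\left(O \right)} = 2$ ($G{\left(O \right)} = \frac{O + O}{O + 0} = \frac{2 O}{O} = 2$)
$\left(-41414 + 43950\right) \left(E{\left(34 \right)} + G{\left(-156 \right)}\right) = \left(-41414 + 43950\right) \left(\left(-6\right) 34 + 2\right) = 2536 \left(-204 + 2\right) = 2536 \left(-202\right) = -512272$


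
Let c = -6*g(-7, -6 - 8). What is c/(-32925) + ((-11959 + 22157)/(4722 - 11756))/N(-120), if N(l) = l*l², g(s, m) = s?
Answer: -3401092099/2667968064000 ≈ -0.0012748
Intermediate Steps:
c = 42 (c = -6*(-7) = 42)
N(l) = l³
c/(-32925) + ((-11959 + 22157)/(4722 - 11756))/N(-120) = 42/(-32925) + ((-11959 + 22157)/(4722 - 11756))/((-120)³) = 42*(-1/32925) + (10198/(-7034))/(-1728000) = -14/10975 + (10198*(-1/7034))*(-1/1728000) = -14/10975 - 5099/3517*(-1/1728000) = -14/10975 + 5099/6077376000 = -3401092099/2667968064000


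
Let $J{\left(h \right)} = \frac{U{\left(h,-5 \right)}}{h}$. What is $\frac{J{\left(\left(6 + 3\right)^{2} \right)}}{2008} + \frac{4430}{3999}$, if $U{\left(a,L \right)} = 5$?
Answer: $\frac{240183545}{216809784} \approx 1.1078$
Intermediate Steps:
$J{\left(h \right)} = \frac{5}{h}$
$\frac{J{\left(\left(6 + 3\right)^{2} \right)}}{2008} + \frac{4430}{3999} = \frac{5 \frac{1}{\left(6 + 3\right)^{2}}}{2008} + \frac{4430}{3999} = \frac{5}{9^{2}} \cdot \frac{1}{2008} + 4430 \cdot \frac{1}{3999} = \frac{5}{81} \cdot \frac{1}{2008} + \frac{4430}{3999} = \frac{5}{162648} + \frac{4430}{3999} = \frac{240183545}{216809784}$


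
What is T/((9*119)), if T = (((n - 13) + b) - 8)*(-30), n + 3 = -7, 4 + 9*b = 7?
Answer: 920/1071 ≈ 0.85901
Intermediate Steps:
b = ⅓ (b = -4/9 + (⅑)*7 = -4/9 + 7/9 = ⅓ ≈ 0.33333)
n = -10 (n = -3 - 7 = -10)
T = 920 (T = (((-10 - 13) + ⅓) - 8)*(-30) = ((-23 + ⅓) - 8)*(-30) = (-68/3 - 8)*(-30) = -92/3*(-30) = 920)
T/((9*119)) = 920/((9*119)) = 920/1071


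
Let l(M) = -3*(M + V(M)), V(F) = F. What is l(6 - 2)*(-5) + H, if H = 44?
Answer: 164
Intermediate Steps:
l(M) = -6*M (l(M) = -3*(M + M) = -6*M)
l(6 - 2)*(-5) + H = -6*(6 - 2)*(-5) + 44 = -6*4*(-5) + 44 = -24*(-5) + 44 = 120 + 44 = 164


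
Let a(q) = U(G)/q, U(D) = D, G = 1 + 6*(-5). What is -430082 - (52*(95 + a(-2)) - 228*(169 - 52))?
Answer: -409100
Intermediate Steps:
G = -29 (G = 1 - 30 = -29)
a(q) = -29/q
-430082 - (52*(95 + a(-2)) - 228*(169 - 52)) = -430082 - (52*(95 - 29/(-2)) - 228*(169 - 52)) = -430082 - (52*(95 - 29*(-½)) - 228*117) = -430082 - (52*(95 + 29/2) - 26676) = -430082 - (52*(219/2) - 26676) = -430082 - (5694 - 26676) = -430082 - 1*(-20982) = -430082 + 20982 = -409100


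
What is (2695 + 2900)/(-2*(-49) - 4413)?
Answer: -1119/863 ≈ -1.2966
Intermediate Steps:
(2695 + 2900)/(-2*(-49) - 4413) = 5595/(98 - 4413) = 5595/(-4315) = 5595*(-1/4315) = -1119/863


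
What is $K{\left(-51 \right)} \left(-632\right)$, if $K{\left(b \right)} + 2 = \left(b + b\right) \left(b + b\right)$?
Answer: $-6574064$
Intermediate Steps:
$K{\left(b \right)} = -2 + 4 b^{2}$ ($K{\left(b \right)} = -2 + \left(b + b\right) \left(b + b\right) = -2 + 2 b 2 b = -2 + 4 b^{2}$)
$K{\left(-51 \right)} \left(-632\right) = \left(-2 + 4 \left(-51\right)^{2}\right) \left(-632\right) = \left(-2 + 4 \cdot 2601\right) \left(-632\right) = \left(-2 + 10404\right) \left(-632\right) = 10402 \left(-632\right) = -6574064$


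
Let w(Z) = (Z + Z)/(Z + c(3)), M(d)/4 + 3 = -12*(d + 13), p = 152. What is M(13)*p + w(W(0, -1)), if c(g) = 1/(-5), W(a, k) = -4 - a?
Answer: -4021880/21 ≈ -1.9152e+5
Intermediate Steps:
c(g) = -⅕ (c(g) = 1*(-⅕) = -⅕)
M(d) = -636 - 48*d (M(d) = -12 + 4*(-12*(d + 13)) = -12 + 4*(-12*(13 + d)) = -12 + 4*(-156 - 12*d) = -12 + (-624 - 48*d) = -636 - 48*d)
w(Z) = 2*Z/(-⅕ + Z) (w(Z) = (Z + Z)/(Z - ⅕) = (2*Z)/(-⅕ + Z) = 2*Z/(-⅕ + Z))
M(13)*p + w(W(0, -1)) = (-636 - 48*13)*152 + 10*(-4 - 1*0)/(-1 + 5*(-4 - 1*0)) = (-636 - 624)*152 + 10*(-4 + 0)/(-1 + 5*(-4 + 0)) = -1260*152 + 10*(-4)/(-1 + 5*(-4)) = -191520 + 10*(-4)/(-1 - 20) = -191520 + 10*(-4)/(-21) = -191520 + 10*(-4)*(-1/21) = -191520 + 40/21 = -4021880/21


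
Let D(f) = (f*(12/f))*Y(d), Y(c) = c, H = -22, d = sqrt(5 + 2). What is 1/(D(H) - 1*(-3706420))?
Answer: 926605/3434387303848 - 3*sqrt(7)/3434387303848 ≈ 2.6980e-7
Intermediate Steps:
d = sqrt(7) ≈ 2.6458
D(f) = 12*sqrt(7) (D(f) = (f*(12/f))*sqrt(7) = 12*sqrt(7))
1/(D(H) - 1*(-3706420)) = 1/(12*sqrt(7) - 1*(-3706420)) = 1/(12*sqrt(7) + 3706420) = 1/(3706420 + 12*sqrt(7))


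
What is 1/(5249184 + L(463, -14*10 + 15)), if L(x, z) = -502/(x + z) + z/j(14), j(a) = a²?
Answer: 33124/173873900495 ≈ 1.9051e-7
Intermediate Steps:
L(x, z) = -502/(x + z) + z/196 (L(x, z) = -502/(x + z) + z/(14²) = -502/(x + z) + z/196)
1/(5249184 + L(463, -14*10 + 15)) = 1/(5249184 + (-98392 + (-14*10 + 15)² + 463*(-14*10 + 15))/(196*(463 + (-14*10 + 15)))) = 1/(5249184 + (-98392 + (-140 + 15)² + 463*(-140 + 15))/(196*(463 + (-140 + 15)))) = 1/(5249184 + (-98392 + (-125)² + 463*(-125))/(196*(463 - 125))) = 1/(5249184 + (1/196)*(-98392 + 15625 - 57875)/338) = 1/(5249184 + (1/196)*(1/338)*(-140642)) = 1/(5249184 - 70321/33124) = 1/(173873900495/33124) = 33124/173873900495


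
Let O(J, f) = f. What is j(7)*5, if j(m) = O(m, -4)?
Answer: -20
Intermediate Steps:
j(m) = -4
j(7)*5 = -4*5 = -20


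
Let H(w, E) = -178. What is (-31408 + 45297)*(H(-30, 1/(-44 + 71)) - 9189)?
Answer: -130098263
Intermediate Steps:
(-31408 + 45297)*(H(-30, 1/(-44 + 71)) - 9189) = (-31408 + 45297)*(-178 - 9189) = 13889*(-9367) = -130098263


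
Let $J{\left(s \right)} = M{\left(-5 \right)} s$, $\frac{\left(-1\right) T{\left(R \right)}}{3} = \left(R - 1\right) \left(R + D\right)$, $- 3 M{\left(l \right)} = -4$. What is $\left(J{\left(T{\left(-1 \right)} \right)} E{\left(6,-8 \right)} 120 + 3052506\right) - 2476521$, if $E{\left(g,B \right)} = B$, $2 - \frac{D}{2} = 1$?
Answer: $568305$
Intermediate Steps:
$D = 2$ ($D = 4 - 2 = 2$)
$M{\left(l \right)} = \frac{4}{3}$ ($M{\left(l \right)} = \left(- \frac{1}{3}\right) \left(-4\right) = \frac{4}{3}$)
$T{\left(R \right)} = - 3 \left(-1 + R\right) \left(2 + R\right)$ ($T{\left(R \right)} = - 3 \left(R - 1\right) \left(R + 2\right) = - 3 \left(-1 + R\right) \left(2 + R\right)$)
$J{\left(s \right)} = \frac{4 s}{3}$
$\left(J{\left(T{\left(-1 \right)} \right)} E{\left(6,-8 \right)} 120 + 3052506\right) - 2476521 = \left(\frac{4 \left(6 - -3 - 3 \left(-1\right)^{2}\right)}{3} \left(-8\right) 120 + 3052506\right) - 2476521 = \left(\frac{4 \left(6 + 3 - 3\right)}{3} \left(-8\right) 120 + 3052506\right) - 2476521 = \left(\frac{4}{3} \cdot 6 \left(-8\right) 120 + 3052506\right) - 2476521 = \left(8 \left(-8\right) 120 + 3052506\right) - 2476521 = \left(\left(-64\right) 120 + 3052506\right) - 2476521 = \left(-7680 + 3052506\right) - 2476521 = 3044826 - 2476521 = 568305$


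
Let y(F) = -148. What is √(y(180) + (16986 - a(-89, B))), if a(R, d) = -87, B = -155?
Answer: 5*√677 ≈ 130.10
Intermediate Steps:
√(y(180) + (16986 - a(-89, B))) = √(-148 + (16986 - 1*(-87))) = √(-148 + (16986 + 87)) = √(-148 + 17073) = √16925 = 5*√677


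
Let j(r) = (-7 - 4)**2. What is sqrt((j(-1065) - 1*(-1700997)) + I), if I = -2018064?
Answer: I*sqrt(316946) ≈ 562.98*I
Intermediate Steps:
j(r) = 121 (j(r) = (-11)**2 = 121)
sqrt((j(-1065) - 1*(-1700997)) + I) = sqrt((121 - 1*(-1700997)) - 2018064) = sqrt((121 + 1700997) - 2018064) = sqrt(1701118 - 2018064) = sqrt(-316946) = I*sqrt(316946)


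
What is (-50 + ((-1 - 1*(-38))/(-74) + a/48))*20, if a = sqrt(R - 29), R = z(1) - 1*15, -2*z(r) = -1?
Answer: -1010 + 5*I*sqrt(174)/24 ≈ -1010.0 + 2.7481*I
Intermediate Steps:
z(r) = 1/2 (z(r) = -1/2*(-1) = 1/2)
R = -29/2 (R = 1/2 - 1*15 = 1/2 - 15 = -29/2 ≈ -14.500)
a = I*sqrt(174)/2 (a = sqrt(-29/2 - 29) = sqrt(-87/2) = I*sqrt(174)/2 ≈ 6.5955*I)
(-50 + ((-1 - 1*(-38))/(-74) + a/48))*20 = (-50 + ((-1 - 1*(-38))/(-74) + (I*sqrt(174)/2)/48))*20 = (-50 + ((-1 + 38)*(-1/74) + (I*sqrt(174)/2)*(1/48)))*20 = (-50 + (37*(-1/74) + I*sqrt(174)/96))*20 = (-50 + (-1/2 + I*sqrt(174)/96))*20 = (-101/2 + I*sqrt(174)/96)*20 = -1010 + 5*I*sqrt(174)/24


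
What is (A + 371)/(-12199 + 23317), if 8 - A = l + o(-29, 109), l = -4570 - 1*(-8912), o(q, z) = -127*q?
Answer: -3823/5559 ≈ -0.68771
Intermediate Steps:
l = 4342 (l = -4570 + 8912 = 4342)
A = -8017 (A = 8 - (4342 - 127*(-29)) = 8 - (4342 + 3683) = 8 - 1*8025 = 8 - 8025 = -8017)
(A + 371)/(-12199 + 23317) = (-8017 + 371)/(-12199 + 23317) = -7646/11118 = -7646*1/11118 = -3823/5559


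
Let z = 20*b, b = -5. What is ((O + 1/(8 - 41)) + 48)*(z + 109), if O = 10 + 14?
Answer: 7125/11 ≈ 647.73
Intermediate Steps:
O = 24
z = -100 (z = 20*(-5) = -100)
((O + 1/(8 - 41)) + 48)*(z + 109) = ((24 + 1/(8 - 41)) + 48)*(-100 + 109) = ((24 + 1/(-33)) + 48)*9 = ((24 - 1/33) + 48)*9 = (791/33 + 48)*9 = (2375/33)*9 = 7125/11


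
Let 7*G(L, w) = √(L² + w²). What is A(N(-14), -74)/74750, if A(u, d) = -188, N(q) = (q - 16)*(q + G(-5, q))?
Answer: -94/37375 ≈ -0.0025151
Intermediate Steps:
G(L, w) = √(L² + w²)/7
N(q) = (-16 + q)*(q + √(25 + q²)/7) (N(q) = (q - 16)*(q + √((-5)² + q²)/7) = (-16 + q)*(q + √(25 + q²)/7))
A(N(-14), -74)/74750 = -188/74750 = -188*1/74750 = -94/37375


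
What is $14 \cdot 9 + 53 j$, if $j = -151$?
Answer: $-7877$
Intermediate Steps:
$14 \cdot 9 + 53 j = 14 \cdot 9 + 53 \left(-151\right) = 126 - 8003 = -7877$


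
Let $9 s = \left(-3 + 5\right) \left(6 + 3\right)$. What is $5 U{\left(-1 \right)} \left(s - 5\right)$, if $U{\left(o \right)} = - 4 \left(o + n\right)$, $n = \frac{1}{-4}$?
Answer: $-75$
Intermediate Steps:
$n = - \frac{1}{4} \approx -0.25$
$s = 2$ ($s = \frac{\left(-3 + 5\right) \left(6 + 3\right)}{9} = \frac{2 \cdot 9}{9} = \frac{1}{9} \cdot 18 = 2$)
$U{\left(o \right)} = 1 - 4 o$ ($U{\left(o \right)} = - 4 \left(o - \frac{1}{4}\right) = - 4 \left(- \frac{1}{4} + o\right) = 1 - 4 o$)
$5 U{\left(-1 \right)} \left(s - 5\right) = 5 \left(1 - -4\right) \left(2 - 5\right) = 5 \left(1 + 4\right) \left(2 - 5\right) = 5 \cdot 5 \left(-3\right) = 25 \left(-3\right) = -75$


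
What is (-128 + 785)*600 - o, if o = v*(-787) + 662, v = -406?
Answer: 74016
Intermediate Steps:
o = 320184 (o = -406*(-787) + 662 = 319522 + 662 = 320184)
(-128 + 785)*600 - o = (-128 + 785)*600 - 1*320184 = 657*600 - 320184 = 394200 - 320184 = 74016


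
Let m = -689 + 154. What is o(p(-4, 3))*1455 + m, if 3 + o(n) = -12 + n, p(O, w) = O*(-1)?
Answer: -16540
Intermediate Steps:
p(O, w) = -O
m = -535
o(n) = -15 + n (o(n) = -3 + (-12 + n) = -15 + n)
o(p(-4, 3))*1455 + m = (-15 - 1*(-4))*1455 - 535 = (-15 + 4)*1455 - 535 = -11*1455 - 535 = -16005 - 535 = -16540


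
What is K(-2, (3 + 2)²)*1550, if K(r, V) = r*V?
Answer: -77500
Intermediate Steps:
K(r, V) = V*r
K(-2, (3 + 2)²)*1550 = ((3 + 2)²*(-2))*1550 = (5²*(-2))*1550 = (25*(-2))*1550 = -50*1550 = -77500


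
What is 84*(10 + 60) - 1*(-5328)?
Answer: 11208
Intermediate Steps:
84*(10 + 60) - 1*(-5328) = 84*70 + 5328 = 5880 + 5328 = 11208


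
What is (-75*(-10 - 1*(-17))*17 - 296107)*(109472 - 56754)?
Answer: -16080676976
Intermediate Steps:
(-75*(-10 - 1*(-17))*17 - 296107)*(109472 - 56754) = (-75*(-10 + 17)*17 - 296107)*52718 = (-75*7*17 - 296107)*52718 = (-525*17 - 296107)*52718 = (-8925 - 296107)*52718 = -305032*52718 = -16080676976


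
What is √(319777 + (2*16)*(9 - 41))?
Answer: 3*√35417 ≈ 564.58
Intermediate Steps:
√(319777 + (2*16)*(9 - 41)) = √(319777 + 32*(-32)) = √(319777 - 1024) = √318753 = 3*√35417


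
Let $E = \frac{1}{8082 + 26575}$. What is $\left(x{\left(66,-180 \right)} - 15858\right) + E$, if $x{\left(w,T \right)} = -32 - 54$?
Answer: $- \frac{552571207}{34657} \approx -15944.0$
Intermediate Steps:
$x{\left(w,T \right)} = -86$ ($x{\left(w,T \right)} = -32 - 54 = -86$)
$E = \frac{1}{34657} \approx 2.8854 \cdot 10^{-5}$
$\left(x{\left(66,-180 \right)} - 15858\right) + E = \left(-86 - 15858\right) + \frac{1}{34657} = -15944 + \frac{1}{34657} = - \frac{552571207}{34657}$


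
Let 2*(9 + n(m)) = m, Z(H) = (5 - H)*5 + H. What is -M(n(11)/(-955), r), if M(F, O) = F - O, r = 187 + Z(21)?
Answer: 244473/1910 ≈ 128.00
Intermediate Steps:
Z(H) = 25 - 4*H (Z(H) = (25 - 5*H) + H = 25 - 4*H)
n(m) = -9 + m/2
r = 128 (r = 187 + (25 - 4*21) = 187 + (25 - 84) = 187 - 59 = 128)
-M(n(11)/(-955), r) = -((-9 + (1/2)*11)/(-955) - 1*128) = -((-9 + 11/2)*(-1/955) - 128) = -(-7/2*(-1/955) - 128) = -(7/1910 - 128) = -1*(-244473/1910) = 244473/1910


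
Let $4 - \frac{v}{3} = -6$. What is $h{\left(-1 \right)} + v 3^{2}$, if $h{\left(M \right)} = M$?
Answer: $269$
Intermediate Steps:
$v = 30$ ($v = 12 - -18 = 12 + 18 = 30$)
$h{\left(-1 \right)} + v 3^{2} = -1 + 30 \cdot 3^{2} = -1 + 30 \cdot 9 = -1 + 270 = 269$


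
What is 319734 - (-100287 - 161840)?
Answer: 581861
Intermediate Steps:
319734 - (-100287 - 161840) = 319734 - 1*(-262127) = 319734 + 262127 = 581861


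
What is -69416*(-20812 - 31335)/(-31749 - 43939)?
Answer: -452479519/9461 ≈ -47826.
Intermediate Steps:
-69416*(-20812 - 31335)/(-31749 - 43939) = -69416/((-75688/(-52147))) = -69416/((-75688*(-1/52147))) = -69416/75688/52147 = -69416*52147/75688 = -452479519/9461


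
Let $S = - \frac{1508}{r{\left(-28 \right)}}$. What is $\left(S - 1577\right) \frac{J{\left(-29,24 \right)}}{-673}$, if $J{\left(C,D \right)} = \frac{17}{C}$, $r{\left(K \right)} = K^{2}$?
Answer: $- \frac{5260973}{3825332} \approx -1.3753$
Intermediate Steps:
$S = - \frac{377}{196}$ ($S = - \frac{1508}{\left(-28\right)^{2}} = - \frac{1508}{784} = \left(-1508\right) \frac{1}{784} = - \frac{377}{196} \approx -1.9235$)
$\left(S - 1577\right) \frac{J{\left(-29,24 \right)}}{-673} = \left(- \frac{377}{196} - 1577\right) \frac{17 \frac{1}{-29}}{-673} = - \frac{309469 \cdot 17 \left(- \frac{1}{29}\right) \left(- \frac{1}{673}\right)}{196} = - \frac{309469 \left(\left(- \frac{17}{29}\right) \left(- \frac{1}{673}\right)\right)}{196} = \left(- \frac{309469}{196}\right) \frac{17}{19517} = - \frac{5260973}{3825332}$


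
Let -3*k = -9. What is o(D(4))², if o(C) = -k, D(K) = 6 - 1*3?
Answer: 9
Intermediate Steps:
D(K) = 3 (D(K) = 6 - 3 = 3)
k = 3 (k = -⅓*(-9) = 3)
o(C) = -3 (o(C) = -1*3 = -3)
o(D(4))² = (-3)² = 9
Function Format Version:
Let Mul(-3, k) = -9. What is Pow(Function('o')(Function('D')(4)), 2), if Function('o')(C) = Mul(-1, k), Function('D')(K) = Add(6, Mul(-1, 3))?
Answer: 9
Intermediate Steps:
Function('D')(K) = 3 (Function('D')(K) = Add(6, -3) = 3)
k = 3 (k = Mul(Rational(-1, 3), -9) = 3)
Function('o')(C) = -3 (Function('o')(C) = Mul(-1, 3) = -3)
Pow(Function('o')(Function('D')(4)), 2) = Pow(-3, 2) = 9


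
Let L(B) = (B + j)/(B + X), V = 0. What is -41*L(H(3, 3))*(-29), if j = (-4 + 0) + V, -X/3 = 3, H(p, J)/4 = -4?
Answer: 4756/5 ≈ 951.20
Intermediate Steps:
H(p, J) = -16 (H(p, J) = 4*(-4) = -16)
X = -9 (X = -3*3 = -9)
j = -4 (j = (-4 + 0) + 0 = -4 + 0 = -4)
L(B) = (-4 + B)/(-9 + B) (L(B) = (B - 4)/(B - 9) = (-4 + B)/(-9 + B))
-41*L(H(3, 3))*(-29) = -41*(-4 - 16)/(-9 - 16)*(-29) = -41*(-20)/(-25)*(-29) = -(-41)*(-20)/25*(-29) = -41*4/5*(-29) = -164/5*(-29) = 4756/5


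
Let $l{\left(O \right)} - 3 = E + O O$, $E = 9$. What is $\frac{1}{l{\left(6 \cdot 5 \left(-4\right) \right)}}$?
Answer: $\frac{1}{14412} \approx 6.9387 \cdot 10^{-5}$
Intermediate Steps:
$l{\left(O \right)} = 12 + O^{2}$ ($l{\left(O \right)} = 3 + \left(9 + O O\right) = 3 + \left(9 + O^{2}\right) = 12 + O^{2}$)
$\frac{1}{l{\left(6 \cdot 5 \left(-4\right) \right)}} = \frac{1}{12 + \left(6 \cdot 5 \left(-4\right)\right)^{2}} = \frac{1}{12 + \left(30 \left(-4\right)\right)^{2}} = \frac{1}{12 + \left(-120\right)^{2}} = \frac{1}{12 + 14400} = \frac{1}{14412}$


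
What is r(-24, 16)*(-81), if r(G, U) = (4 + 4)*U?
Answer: -10368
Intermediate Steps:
r(G, U) = 8*U
r(-24, 16)*(-81) = (8*16)*(-81) = 128*(-81) = -10368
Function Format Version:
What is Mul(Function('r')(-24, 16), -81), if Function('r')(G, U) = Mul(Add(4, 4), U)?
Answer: -10368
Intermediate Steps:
Function('r')(G, U) = Mul(8, U)
Mul(Function('r')(-24, 16), -81) = Mul(Mul(8, 16), -81) = Mul(128, -81) = -10368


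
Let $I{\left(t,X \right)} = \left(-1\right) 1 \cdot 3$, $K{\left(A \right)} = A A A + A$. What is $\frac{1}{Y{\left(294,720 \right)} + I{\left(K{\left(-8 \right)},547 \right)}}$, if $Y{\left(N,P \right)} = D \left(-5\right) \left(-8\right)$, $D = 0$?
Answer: $- \frac{1}{3} \approx -0.33333$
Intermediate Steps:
$Y{\left(N,P \right)} = 0$ ($Y{\left(N,P \right)} = 0 \left(-5\right) \left(-8\right) = 0 \left(-8\right) = 0$)
$K{\left(A \right)} = A + A^{3}$ ($K{\left(A \right)} = A^{2} A + A = A^{3} + A = A + A^{3}$)
$I{\left(t,X \right)} = -3$ ($I{\left(t,X \right)} = \left(-1\right) 3 = -3$)
$\frac{1}{Y{\left(294,720 \right)} + I{\left(K{\left(-8 \right)},547 \right)}} = \frac{1}{0 - 3} = \frac{1}{-3} = - \frac{1}{3}$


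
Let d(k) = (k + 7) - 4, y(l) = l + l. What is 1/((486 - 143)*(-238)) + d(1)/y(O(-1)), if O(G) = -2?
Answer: -81635/81634 ≈ -1.0000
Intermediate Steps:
y(l) = 2*l
d(k) = 3 + k (d(k) = (7 + k) - 4 = 3 + k)
1/((486 - 143)*(-238)) + d(1)/y(O(-1)) = 1/((486 - 143)*(-238)) + (3 + 1)/((2*(-2))) = -1/238/343 + 4/(-4) = (1/343)*(-1/238) + 4*(-1/4) = -1/81634 - 1 = -81635/81634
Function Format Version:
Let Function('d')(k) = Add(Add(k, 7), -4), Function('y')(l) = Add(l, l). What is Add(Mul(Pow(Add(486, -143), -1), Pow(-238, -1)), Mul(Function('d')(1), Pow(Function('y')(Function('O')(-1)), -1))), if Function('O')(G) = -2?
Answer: Rational(-81635, 81634) ≈ -1.0000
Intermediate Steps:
Function('y')(l) = Mul(2, l)
Function('d')(k) = Add(3, k) (Function('d')(k) = Add(Add(7, k), -4) = Add(3, k))
Add(Mul(Pow(Add(486, -143), -1), Pow(-238, -1)), Mul(Function('d')(1), Pow(Function('y')(Function('O')(-1)), -1))) = Add(Mul(Pow(Add(486, -143), -1), Pow(-238, -1)), Mul(Add(3, 1), Pow(Mul(2, -2), -1))) = Add(Mul(Pow(343, -1), Rational(-1, 238)), Mul(4, Pow(-4, -1))) = Add(Mul(Rational(1, 343), Rational(-1, 238)), Mul(4, Rational(-1, 4))) = Add(Rational(-1, 81634), -1) = Rational(-81635, 81634)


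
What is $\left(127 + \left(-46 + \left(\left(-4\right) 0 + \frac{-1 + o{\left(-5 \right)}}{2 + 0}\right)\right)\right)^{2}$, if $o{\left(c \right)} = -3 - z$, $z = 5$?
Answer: $\frac{23409}{4} \approx 5852.3$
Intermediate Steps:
$o{\left(c \right)} = -8$ ($o{\left(c \right)} = -3 - 5 = -8$)
$\left(127 + \left(-46 + \left(\left(-4\right) 0 + \frac{-1 + o{\left(-5 \right)}}{2 + 0}\right)\right)\right)^{2} = \left(127 - \left(46 - \frac{-1 - 8}{2 + 0}\right)\right)^{2} = \left(127 - \left(46 + \frac{9}{2}\right)\right)^{2} = \left(127 + \left(-46 + \left(0 - \frac{9}{2}\right)\right)\right)^{2} = \left(127 - \frac{101}{2}\right)^{2} = \left(\frac{153}{2}\right)^{2} = \frac{23409}{4}$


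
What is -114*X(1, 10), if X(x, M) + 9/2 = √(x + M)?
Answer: 513 - 114*√11 ≈ 134.90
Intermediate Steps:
X(x, M) = -9/2 + √(M + x) (X(x, M) = -9/2 + √(x + M) = -9/2 + √(M + x))
-114*X(1, 10) = -114*(-9/2 + √(10 + 1)) = -114*(-9/2 + √11) = 513 - 114*√11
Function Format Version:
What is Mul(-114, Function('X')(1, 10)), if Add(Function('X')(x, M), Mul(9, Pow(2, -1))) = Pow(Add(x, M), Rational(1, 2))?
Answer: Add(513, Mul(-114, Pow(11, Rational(1, 2)))) ≈ 134.90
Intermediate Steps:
Function('X')(x, M) = Add(Rational(-9, 2), Pow(Add(M, x), Rational(1, 2))) (Function('X')(x, M) = Add(Rational(-9, 2), Pow(Add(x, M), Rational(1, 2))) = Add(Rational(-9, 2), Pow(Add(M, x), Rational(1, 2))))
Mul(-114, Function('X')(1, 10)) = Mul(-114, Add(Rational(-9, 2), Pow(Add(10, 1), Rational(1, 2)))) = Mul(-114, Add(Rational(-9, 2), Pow(11, Rational(1, 2)))) = Add(513, Mul(-114, Pow(11, Rational(1, 2))))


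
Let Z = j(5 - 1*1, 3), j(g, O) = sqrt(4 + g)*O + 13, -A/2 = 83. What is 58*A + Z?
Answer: -9615 + 6*sqrt(2) ≈ -9606.5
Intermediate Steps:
A = -166 (A = -2*83 = -166)
j(g, O) = 13 + O*sqrt(4 + g) (j(g, O) = O*sqrt(4 + g) + 13 = 13 + O*sqrt(4 + g))
Z = 13 + 6*sqrt(2) (Z = 13 + 3*sqrt(4 + (5 - 1*1)) = 13 + 3*sqrt(4 + (5 - 1)) = 13 + 3*sqrt(4 + 4) = 13 + 3*sqrt(8) = 13 + 3*(2*sqrt(2)) = 13 + 6*sqrt(2) ≈ 21.485)
58*A + Z = 58*(-166) + (13 + 6*sqrt(2)) = -9628 + (13 + 6*sqrt(2)) = -9615 + 6*sqrt(2)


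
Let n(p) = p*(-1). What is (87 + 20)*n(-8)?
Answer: 856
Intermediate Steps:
n(p) = -p
(87 + 20)*n(-8) = (87 + 20)*(-1*(-8)) = 107*8 = 856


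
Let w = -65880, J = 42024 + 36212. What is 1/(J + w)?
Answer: 1/12356 ≈ 8.0932e-5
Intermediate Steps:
J = 78236
1/(J + w) = 1/(78236 - 65880) = 1/12356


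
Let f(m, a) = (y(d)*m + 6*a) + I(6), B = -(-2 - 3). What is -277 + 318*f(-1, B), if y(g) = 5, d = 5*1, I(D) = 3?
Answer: 8627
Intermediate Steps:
d = 5
B = 5 (B = -1*(-5) = 5)
f(m, a) = 3 + 5*m + 6*a (f(m, a) = (5*m + 6*a) + 3 = 3 + 5*m + 6*a)
-277 + 318*f(-1, B) = -277 + 318*(3 + 5*(-1) + 6*5) = -277 + 318*(3 - 5 + 30) = -277 + 318*28 = -277 + 8904 = 8627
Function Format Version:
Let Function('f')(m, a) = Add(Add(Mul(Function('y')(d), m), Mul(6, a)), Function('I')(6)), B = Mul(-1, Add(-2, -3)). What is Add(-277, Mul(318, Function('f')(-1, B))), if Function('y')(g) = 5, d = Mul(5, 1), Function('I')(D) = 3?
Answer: 8627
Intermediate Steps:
d = 5
B = 5 (B = Mul(-1, -5) = 5)
Function('f')(m, a) = Add(3, Mul(5, m), Mul(6, a)) (Function('f')(m, a) = Add(Add(Mul(5, m), Mul(6, a)), 3) = Add(3, Mul(5, m), Mul(6, a)))
Add(-277, Mul(318, Function('f')(-1, B))) = Add(-277, Mul(318, Add(3, Mul(5, -1), Mul(6, 5)))) = Add(-277, Mul(318, Add(3, -5, 30))) = Add(-277, Mul(318, 28)) = Add(-277, 8904) = 8627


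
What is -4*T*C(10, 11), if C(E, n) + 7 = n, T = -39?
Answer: 624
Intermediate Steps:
C(E, n) = -7 + n
-4*T*C(10, 11) = -4*(-39)*(-7 + 11) = -(-156)*4 = -1*(-624) = 624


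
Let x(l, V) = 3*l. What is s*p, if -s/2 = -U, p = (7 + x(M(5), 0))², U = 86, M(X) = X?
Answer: 83248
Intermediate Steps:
p = 484 (p = (7 + 3*5)² = (7 + 15)² = 22² = 484)
s = 172 (s = -(-2)*86 = -2*(-86) = 172)
s*p = 172*484 = 83248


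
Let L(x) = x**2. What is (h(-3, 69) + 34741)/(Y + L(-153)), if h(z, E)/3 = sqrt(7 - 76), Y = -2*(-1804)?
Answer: 34741/27017 + 3*I*sqrt(69)/27017 ≈ 1.2859 + 0.00092238*I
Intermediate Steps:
Y = 3608
h(z, E) = 3*I*sqrt(69) (h(z, E) = 3*sqrt(7 - 76) = 3*sqrt(-69) = 3*(I*sqrt(69)) = 3*I*sqrt(69))
(h(-3, 69) + 34741)/(Y + L(-153)) = (3*I*sqrt(69) + 34741)/(3608 + (-153)**2) = (34741 + 3*I*sqrt(69))/(3608 + 23409) = (34741 + 3*I*sqrt(69))/27017 = (34741 + 3*I*sqrt(69))*(1/27017) = 34741/27017 + 3*I*sqrt(69)/27017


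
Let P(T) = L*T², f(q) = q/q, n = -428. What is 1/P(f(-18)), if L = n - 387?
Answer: -1/815 ≈ -0.0012270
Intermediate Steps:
f(q) = 1
L = -815 (L = -428 - 387 = -815)
P(T) = -815*T²
1/P(f(-18)) = 1/(-815*1²) = 1/(-815*1) = 1/(-815) = -1/815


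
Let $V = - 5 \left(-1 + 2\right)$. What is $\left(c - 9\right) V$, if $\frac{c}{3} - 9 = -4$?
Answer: $-30$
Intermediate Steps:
$c = 15$ ($c = 27 + 3 \left(-4\right) = 27 - 12 = 15$)
$V = -5$ ($V = \left(-5\right) 1 = -5$)
$\left(c - 9\right) V = \left(15 - 9\right) \left(-5\right) = 6 \left(-5\right) = -30$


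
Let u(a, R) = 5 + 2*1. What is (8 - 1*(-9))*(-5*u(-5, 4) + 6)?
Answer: -493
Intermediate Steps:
u(a, R) = 7 (u(a, R) = 5 + 2 = 7)
(8 - 1*(-9))*(-5*u(-5, 4) + 6) = (8 - 1*(-9))*(-5*7 + 6) = (8 + 9)*(-35 + 6) = 17*(-29) = -493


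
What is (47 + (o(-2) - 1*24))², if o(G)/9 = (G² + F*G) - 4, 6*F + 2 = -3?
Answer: 1444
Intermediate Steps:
F = -⅚ (F = -⅓ + (⅙)*(-3) = -⅓ - ½ = -⅚ ≈ -0.83333)
o(G) = -36 + 9*G² - 15*G/2 (o(G) = 9*((G² - 5*G/6) - 4) = 9*(-4 + G² - 5*G/6) = -36 + 9*G² - 15*G/2)
(47 + (o(-2) - 1*24))² = (47 + ((-36 + 9*(-2)² - 15/2*(-2)) - 1*24))² = (47 + ((-36 + 9*4 + 15) - 24))² = (47 + ((-36 + 36 + 15) - 24))² = (47 + (15 - 24))² = (47 - 9)² = 38² = 1444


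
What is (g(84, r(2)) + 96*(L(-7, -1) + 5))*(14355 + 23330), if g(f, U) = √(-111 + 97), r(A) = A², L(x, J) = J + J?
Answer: 10853280 + 37685*I*√14 ≈ 1.0853e+7 + 1.41e+5*I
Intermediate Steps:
L(x, J) = 2*J
g(f, U) = I*√14 (g(f, U) = √(-14) = I*√14)
(g(84, r(2)) + 96*(L(-7, -1) + 5))*(14355 + 23330) = (I*√14 + 96*(2*(-1) + 5))*(14355 + 23330) = (I*√14 + 96*(-2 + 5))*37685 = (I*√14 + 96*3)*37685 = (I*√14 + 288)*37685 = (288 + I*√14)*37685 = 10853280 + 37685*I*√14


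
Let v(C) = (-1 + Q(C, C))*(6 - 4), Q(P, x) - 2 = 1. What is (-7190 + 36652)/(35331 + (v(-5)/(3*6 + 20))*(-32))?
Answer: 559778/671225 ≈ 0.83396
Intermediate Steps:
Q(P, x) = 3 (Q(P, x) = 2 + 1 = 3)
v(C) = 4 (v(C) = (-1 + 3)*(6 - 4) = 2*2 = 4)
(-7190 + 36652)/(35331 + (v(-5)/(3*6 + 20))*(-32)) = (-7190 + 36652)/(35331 + (4/(3*6 + 20))*(-32)) = 29462/(35331 + (4/(18 + 20))*(-32)) = 29462/(35331 + (4/38)*(-32)) = 29462/(35331 + ((1/38)*4)*(-32)) = 29462/(35331 + (2/19)*(-32)) = 29462/(35331 - 64/19) = 29462/(671225/19) = 29462*(19/671225) = 559778/671225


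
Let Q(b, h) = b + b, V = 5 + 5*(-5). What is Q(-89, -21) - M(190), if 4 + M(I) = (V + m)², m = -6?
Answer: -850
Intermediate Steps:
V = -20 (V = 5 - 25 = -20)
Q(b, h) = 2*b
M(I) = 672 (M(I) = -4 + (-20 - 6)² = -4 + (-26)² = -4 + 676 = 672)
Q(-89, -21) - M(190) = 2*(-89) - 1*672 = -178 - 672 = -850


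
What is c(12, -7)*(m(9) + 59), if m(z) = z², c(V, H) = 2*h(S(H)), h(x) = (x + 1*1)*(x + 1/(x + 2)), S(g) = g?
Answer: 12096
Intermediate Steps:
h(x) = (1 + x)*(x + 1/(2 + x)) (h(x) = (x + 1)*(x + 1/(2 + x)) = (1 + x)*(x + 1/(2 + x)))
c(V, H) = 2*(1 + H³ + 3*H + 3*H²)/(2 + H) (c(V, H) = 2*((1 + H³ + 3*H + 3*H²)/(2 + H)) = 2*(1 + H³ + 3*H + 3*H²)/(2 + H))
c(12, -7)*(m(9) + 59) = (2*(1 + (-7)³ + 3*(-7) + 3*(-7)²)/(2 - 7))*(9² + 59) = (2*(1 - 343 - 21 + 3*49)/(-5))*(81 + 59) = (2*(-⅕)*(1 - 343 - 21 + 147))*140 = (2*(-⅕)*(-216))*140 = (432/5)*140 = 12096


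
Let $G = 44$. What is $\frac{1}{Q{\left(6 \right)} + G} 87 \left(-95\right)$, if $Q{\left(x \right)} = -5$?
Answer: $- \frac{2755}{13} \approx -211.92$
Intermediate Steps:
$\frac{1}{Q{\left(6 \right)} + G} 87 \left(-95\right) = \frac{1}{-5 + 44} \cdot 87 \left(-95\right) = \frac{1}{39} \cdot 87 \left(-95\right) = \frac{29}{13} \left(-95\right) = - \frac{2755}{13}$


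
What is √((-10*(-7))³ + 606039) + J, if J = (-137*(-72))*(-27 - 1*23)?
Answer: -493200 + √949039 ≈ -4.9223e+5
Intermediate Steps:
J = -493200 (J = 9864*(-27 - 23) = 9864*(-50) = -493200)
√((-10*(-7))³ + 606039) + J = √((-10*(-7))³ + 606039) - 493200 = √(70³ + 606039) - 493200 = √(343000 + 606039) - 493200 = √949039 - 493200 = -493200 + √949039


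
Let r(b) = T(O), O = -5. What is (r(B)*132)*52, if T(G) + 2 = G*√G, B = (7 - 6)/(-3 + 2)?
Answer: -13728 - 34320*I*√5 ≈ -13728.0 - 76742.0*I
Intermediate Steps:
B = -1 (B = 1/(-1) = 1*(-1) = -1)
T(G) = -2 + G^(3/2) (T(G) = -2 + G*√G = -2 + G^(3/2))
r(b) = -2 - 5*I*√5 (r(b) = -2 + (-5)^(3/2) = -2 - 5*I*√5)
(r(B)*132)*52 = ((-2 - 5*I*√5)*132)*52 = (-264 - 660*I*√5)*52 = -13728 - 34320*I*√5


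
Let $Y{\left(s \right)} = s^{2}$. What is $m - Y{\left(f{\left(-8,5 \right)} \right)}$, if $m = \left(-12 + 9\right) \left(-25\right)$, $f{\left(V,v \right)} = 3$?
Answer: $66$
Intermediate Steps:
$m = 75$ ($m = \left(-3\right) \left(-25\right) = 75$)
$m - Y{\left(f{\left(-8,5 \right)} \right)} = 75 - 3^{2} = 75 - 9 = 66$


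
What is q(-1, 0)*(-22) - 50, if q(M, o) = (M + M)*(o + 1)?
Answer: -6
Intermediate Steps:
q(M, o) = 2*M*(1 + o) (q(M, o) = (2*M)*(1 + o) = 2*M*(1 + o))
q(-1, 0)*(-22) - 50 = (2*(-1)*(1 + 0))*(-22) - 50 = (2*(-1)*1)*(-22) - 50 = -2*(-22) - 50 = 44 - 50 = -6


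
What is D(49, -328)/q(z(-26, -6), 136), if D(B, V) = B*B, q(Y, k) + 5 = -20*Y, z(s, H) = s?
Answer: 2401/515 ≈ 4.6621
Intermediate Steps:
q(Y, k) = -5 - 20*Y
D(B, V) = B**2
D(49, -328)/q(z(-26, -6), 136) = 49**2/(-5 - 20*(-26)) = 2401/(-5 + 520) = 2401/515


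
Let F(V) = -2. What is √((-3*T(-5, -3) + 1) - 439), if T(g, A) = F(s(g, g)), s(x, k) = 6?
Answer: 12*I*√3 ≈ 20.785*I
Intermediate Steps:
T(g, A) = -2
√((-3*T(-5, -3) + 1) - 439) = √((-3*(-2) + 1) - 439) = √((6 + 1) - 439) = √(7 - 439) = √(-432) = 12*I*√3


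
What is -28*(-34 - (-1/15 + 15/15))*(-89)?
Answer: -1305808/15 ≈ -87054.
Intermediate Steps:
-28*(-34 - (-1/15 + 15/15))*(-89) = -28*(-34 - (-1*1/15 + 15*(1/15)))*(-89) = -28*(-34 - (-1/15 + 1))*(-89) = -28*(-34 - 1*14/15)*(-89) = -28*(-34 - 14/15)*(-89) = -28*(-524/15)*(-89) = (14672/15)*(-89) = -1305808/15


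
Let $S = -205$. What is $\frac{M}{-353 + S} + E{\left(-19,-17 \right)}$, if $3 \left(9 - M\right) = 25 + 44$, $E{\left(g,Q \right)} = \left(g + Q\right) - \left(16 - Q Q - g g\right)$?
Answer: $\frac{166849}{279} \approx 598.03$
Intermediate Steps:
$E{\left(g,Q \right)} = -16 + Q + g + Q^{2} + g^{2}$ ($E{\left(g,Q \right)} = \left(Q + g\right) - \left(16 - Q^{2} - g^{2}\right) = \left(Q + g\right) + \left(-16 + Q^{2} + g^{2}\right) = -16 + Q + g + Q^{2} + g^{2}$)
$M = -14$ ($M = 9 - \frac{25 + 44}{3} = 9 - 23 = -14$)
$\frac{M}{-353 + S} + E{\left(-19,-17 \right)} = \frac{1}{-353 - 205} \left(-14\right) - \left(52 - 361 - 289\right) = \frac{1}{-558} \left(-14\right) - -598 = \left(- \frac{1}{558}\right) \left(-14\right) + 598 = \frac{7}{279} + 598 = \frac{166849}{279}$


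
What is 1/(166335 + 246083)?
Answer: 1/412418 ≈ 2.4247e-6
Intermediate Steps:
1/(166335 + 246083) = 1/412418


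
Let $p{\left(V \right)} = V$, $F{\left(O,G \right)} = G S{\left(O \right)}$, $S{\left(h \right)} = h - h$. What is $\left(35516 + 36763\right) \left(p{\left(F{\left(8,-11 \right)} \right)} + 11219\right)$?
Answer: $810898101$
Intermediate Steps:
$S{\left(h \right)} = 0$
$F{\left(O,G \right)} = 0$ ($F{\left(O,G \right)} = G 0 = 0$)
$\left(35516 + 36763\right) \left(p{\left(F{\left(8,-11 \right)} \right)} + 11219\right) = \left(35516 + 36763\right) \left(0 + 11219\right) = 72279 \cdot 11219 = 810898101$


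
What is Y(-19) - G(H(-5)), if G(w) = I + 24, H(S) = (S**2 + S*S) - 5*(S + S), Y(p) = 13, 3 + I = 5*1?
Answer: -13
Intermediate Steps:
I = 2 (I = -3 + 5*1 = -3 + 5 = 2)
H(S) = -10*S + 2*S**2 (H(S) = (S**2 + S**2) - 10*S = 2*S**2 - 10*S = -10*S + 2*S**2)
G(w) = 26 (G(w) = 2 + 24 = 26)
Y(-19) - G(H(-5)) = 13 - 1*26 = 13 - 26 = -13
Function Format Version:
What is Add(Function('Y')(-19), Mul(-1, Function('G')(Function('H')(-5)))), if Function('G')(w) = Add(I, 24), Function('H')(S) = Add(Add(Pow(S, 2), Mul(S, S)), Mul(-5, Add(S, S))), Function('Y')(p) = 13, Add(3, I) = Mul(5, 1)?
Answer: -13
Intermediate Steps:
I = 2 (I = Add(-3, Mul(5, 1)) = Add(-3, 5) = 2)
Function('H')(S) = Add(Mul(-10, S), Mul(2, Pow(S, 2))) (Function('H')(S) = Add(Add(Pow(S, 2), Pow(S, 2)), Mul(-5, Mul(2, S))) = Add(Mul(2, Pow(S, 2)), Mul(-10, S)) = Add(Mul(-10, S), Mul(2, Pow(S, 2))))
Function('G')(w) = 26 (Function('G')(w) = Add(2, 24) = 26)
Add(Function('Y')(-19), Mul(-1, Function('G')(Function('H')(-5)))) = Add(13, Mul(-1, 26)) = Add(13, -26) = -13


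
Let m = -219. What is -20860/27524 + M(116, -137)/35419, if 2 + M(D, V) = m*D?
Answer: -51361253/34816877 ≈ -1.4752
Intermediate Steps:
M(D, V) = -2 - 219*D
-20860/27524 + M(116, -137)/35419 = -20860/27524 + (-2 - 219*116)/35419 = -20860*1/27524 + (-2 - 25404)*(1/35419) = -745/983 - 25406*1/35419 = -745/983 - 25406/35419 = -51361253/34816877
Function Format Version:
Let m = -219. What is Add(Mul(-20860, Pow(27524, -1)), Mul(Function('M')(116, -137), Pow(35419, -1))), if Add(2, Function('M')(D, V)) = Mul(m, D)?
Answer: Rational(-51361253, 34816877) ≈ -1.4752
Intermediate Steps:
Function('M')(D, V) = Add(-2, Mul(-219, D))
Add(Mul(-20860, Pow(27524, -1)), Mul(Function('M')(116, -137), Pow(35419, -1))) = Add(Mul(-20860, Pow(27524, -1)), Mul(Add(-2, Mul(-219, 116)), Pow(35419, -1))) = Add(Mul(-20860, Rational(1, 27524)), Mul(Add(-2, -25404), Rational(1, 35419))) = Add(Rational(-745, 983), Mul(-25406, Rational(1, 35419))) = Add(Rational(-745, 983), Rational(-25406, 35419)) = Rational(-51361253, 34816877)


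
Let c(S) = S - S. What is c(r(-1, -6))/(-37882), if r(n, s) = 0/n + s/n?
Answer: 0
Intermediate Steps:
r(n, s) = s/n (r(n, s) = 0 + s/n = s/n)
c(S) = 0
c(r(-1, -6))/(-37882) = 0/(-37882) = 0*(-1/37882) = 0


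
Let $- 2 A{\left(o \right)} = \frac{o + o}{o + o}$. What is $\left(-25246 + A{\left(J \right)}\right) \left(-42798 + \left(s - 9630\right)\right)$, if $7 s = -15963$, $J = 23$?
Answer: $\frac{19336748787}{14} \approx 1.3812 \cdot 10^{9}$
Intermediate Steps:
$s = - \frac{15963}{7}$ ($s = \frac{1}{7} \left(-15963\right) = - \frac{15963}{7} \approx -2280.4$)
$A{\left(o \right)} = - \frac{1}{2}$ ($A{\left(o \right)} = - \frac{\left(o + o\right) \frac{1}{o + o}}{2} = - \frac{2 o \frac{1}{2 o}}{2} = \left(- \frac{1}{2}\right) 1 = - \frac{1}{2}$)
$\left(-25246 + A{\left(J \right)}\right) \left(-42798 + \left(s - 9630\right)\right) = \left(-25246 - \frac{1}{2}\right) \left(-42798 - \frac{83373}{7}\right) = - \frac{50493 \left(-42798 - \frac{83373}{7}\right)}{2} = \left(- \frac{50493}{2}\right) \left(- \frac{382959}{7}\right) = \frac{19336748787}{14}$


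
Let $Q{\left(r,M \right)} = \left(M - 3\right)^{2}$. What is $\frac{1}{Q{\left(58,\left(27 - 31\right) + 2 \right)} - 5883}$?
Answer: $- \frac{1}{5858} \approx -0.00017071$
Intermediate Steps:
$Q{\left(r,M \right)} = \left(-3 + M\right)^{2}$
$\frac{1}{Q{\left(58,\left(27 - 31\right) + 2 \right)} - 5883} = \frac{1}{\left(-3 + \left(\left(27 - 31\right) + 2\right)\right)^{2} - 5883} = \frac{1}{\left(-3 + \left(-4 + 2\right)\right)^{2} - 5883} = \frac{1}{\left(-3 - 2\right)^{2} - 5883} = \frac{1}{\left(-5\right)^{2} - 5883} = \frac{1}{25 - 5883} = \frac{1}{-5858} = - \frac{1}{5858}$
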